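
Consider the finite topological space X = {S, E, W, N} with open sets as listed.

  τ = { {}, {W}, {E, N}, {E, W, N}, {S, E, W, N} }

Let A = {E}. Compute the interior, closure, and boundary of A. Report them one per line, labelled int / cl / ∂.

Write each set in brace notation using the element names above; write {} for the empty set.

interior: largest open inside A is {} (from {})
cl via duality: int({S, W, N}) = {W}, so X∖{W} = {S, E, N}
cl∖int = {S, E, N}

int(A) = {}
cl(A)  = {S, E, N}
∂A     = {S, E, N}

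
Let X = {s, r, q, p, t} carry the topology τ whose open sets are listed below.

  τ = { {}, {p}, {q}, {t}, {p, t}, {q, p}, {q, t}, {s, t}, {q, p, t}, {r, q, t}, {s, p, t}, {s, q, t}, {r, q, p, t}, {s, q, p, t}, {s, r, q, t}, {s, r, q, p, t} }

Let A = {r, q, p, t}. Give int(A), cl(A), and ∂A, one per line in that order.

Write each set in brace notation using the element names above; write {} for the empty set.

int(A) = {r, q, p, t}
cl(A)  = {s, r, q, p, t}
∂A     = {s}

interior: largest open inside A is {r, q, p, t} (from {}, {t}, {p}, {q}, {q, p}, {q, t}, {p, t}, {r, q, t}, {q, p, t}, {r, q, p, t})
cl via duality: int({s}) = {}, so X∖{} = {s, r, q, p, t}
cl∖int = {s}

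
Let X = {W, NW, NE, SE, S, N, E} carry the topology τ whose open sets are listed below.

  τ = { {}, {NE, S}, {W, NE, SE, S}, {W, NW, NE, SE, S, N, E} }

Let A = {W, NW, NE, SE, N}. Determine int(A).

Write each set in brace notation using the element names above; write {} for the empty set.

{}

U open, U⊆A: {}. int(A) = ⋃ = {}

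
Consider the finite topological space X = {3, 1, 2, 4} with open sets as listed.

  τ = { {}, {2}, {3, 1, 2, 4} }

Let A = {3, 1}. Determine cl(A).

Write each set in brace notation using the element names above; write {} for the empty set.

X∖A={2, 4}, int(X∖A)={2}, hence cl(A)={3, 1, 4}

{3, 1, 4}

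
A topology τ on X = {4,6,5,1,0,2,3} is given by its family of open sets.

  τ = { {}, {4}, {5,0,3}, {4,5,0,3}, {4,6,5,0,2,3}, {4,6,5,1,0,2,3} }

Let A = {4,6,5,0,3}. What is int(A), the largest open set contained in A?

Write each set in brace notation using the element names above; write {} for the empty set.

open subsets of A: {}, {4}, {5,0,3}, {4,5,0,3}; so int(A) = {4,5,0,3}

{4,5,0,3}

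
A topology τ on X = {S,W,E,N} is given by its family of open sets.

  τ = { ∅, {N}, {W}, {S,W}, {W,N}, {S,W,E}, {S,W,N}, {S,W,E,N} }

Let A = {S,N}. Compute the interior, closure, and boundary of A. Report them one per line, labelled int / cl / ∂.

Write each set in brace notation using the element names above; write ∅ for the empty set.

int(A) = {N}
cl(A)  = {S,E,N}
∂A     = {S,E}

interior: largest open inside A is {N} (from ∅, {N})
cl via duality: int({W,E}) = {W}, so X∖{W} = {S,E,N}
cl∖int = {S,E}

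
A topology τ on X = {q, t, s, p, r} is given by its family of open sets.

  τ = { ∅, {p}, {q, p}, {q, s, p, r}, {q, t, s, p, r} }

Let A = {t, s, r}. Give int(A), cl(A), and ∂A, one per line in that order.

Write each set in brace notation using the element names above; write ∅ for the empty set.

int(A) = ∅
cl(A)  = {t, s, r}
∂A     = {t, s, r}

opens ⊆ A: ∅; union → int = ∅
complement {q, p}; its interior {q, p}; cl(A) = X∖{q, p} = {t, s, r}
boundary = {t, s, r} ∖ ∅ = {t, s, r}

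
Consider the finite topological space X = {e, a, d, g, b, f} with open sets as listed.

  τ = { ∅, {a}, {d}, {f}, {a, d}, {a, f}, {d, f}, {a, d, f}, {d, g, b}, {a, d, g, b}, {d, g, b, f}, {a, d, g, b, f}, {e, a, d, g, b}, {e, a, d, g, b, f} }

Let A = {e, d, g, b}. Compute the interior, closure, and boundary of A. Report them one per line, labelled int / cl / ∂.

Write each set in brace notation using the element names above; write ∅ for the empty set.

int(A) = {d, g, b}
cl(A)  = {e, d, g, b}
∂A     = {e}

interior: largest open inside A is {d, g, b} (from ∅, {d}, {d, g, b})
cl via duality: int({a, f}) = {a, f}, so X∖{a, f} = {e, d, g, b}
cl∖int = {e}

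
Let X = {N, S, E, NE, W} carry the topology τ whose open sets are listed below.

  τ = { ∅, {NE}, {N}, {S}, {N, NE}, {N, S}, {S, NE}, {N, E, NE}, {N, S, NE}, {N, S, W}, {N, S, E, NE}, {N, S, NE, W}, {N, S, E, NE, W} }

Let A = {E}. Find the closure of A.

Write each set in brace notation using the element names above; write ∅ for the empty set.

X∖A={N, S, NE, W}, int(X∖A)={N, S, NE, W}, hence cl(A)={E}

{E}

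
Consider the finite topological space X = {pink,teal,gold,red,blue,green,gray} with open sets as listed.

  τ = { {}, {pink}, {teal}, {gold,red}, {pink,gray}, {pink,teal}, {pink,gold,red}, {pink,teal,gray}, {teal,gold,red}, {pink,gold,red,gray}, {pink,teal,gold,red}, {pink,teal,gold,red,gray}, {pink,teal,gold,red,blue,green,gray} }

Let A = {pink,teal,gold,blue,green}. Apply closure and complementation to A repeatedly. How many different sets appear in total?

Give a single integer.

complement {red,gray}; its interior {}; cl(A) = X∖{} = {pink,teal,gold,red,blue,green,gray}
With k = closure, c = complement:
  1. A     = {pink,teal,gold,blue,green}
  2. kA    = {pink,teal,gold,red,blue,green,gray}
  3. cA    = {red,gray}
  4. ckA   = {}
  5. kcA   = {gold,red,blue,green,gray}
  6. ckcA  = {pink,teal}
  7. kckcA = {pink,teal,blue,green,gray}
  8. ckckcA = {gold,red}
  9. kckckcA = {gold,red,blue,green}
  10. ckckckcA = {pink,teal,gray}
k, c of each give nothing new

10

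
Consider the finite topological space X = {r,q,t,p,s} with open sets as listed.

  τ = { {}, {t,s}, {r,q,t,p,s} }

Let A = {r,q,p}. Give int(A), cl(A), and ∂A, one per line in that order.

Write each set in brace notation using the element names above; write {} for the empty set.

int(A) = {}
cl(A)  = {r,q,p}
∂A     = {r,q,p}

U open, U⊆A: {}. int(A) = ⋃ = {}
X∖A={t,s}, int(X∖A)={t,s}, hence cl(A)={r,q,p}
∂A: remove int from cl → {r,q,p}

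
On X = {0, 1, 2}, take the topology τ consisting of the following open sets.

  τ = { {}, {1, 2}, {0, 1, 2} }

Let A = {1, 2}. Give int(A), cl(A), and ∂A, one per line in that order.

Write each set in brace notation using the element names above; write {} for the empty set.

interior: largest open inside A is {1, 2} (from {}, {1, 2})
cl via duality: int({0}) = {}, so X∖{} = {0, 1, 2}
cl∖int = {0}

int(A) = {1, 2}
cl(A)  = {0, 1, 2}
∂A     = {0}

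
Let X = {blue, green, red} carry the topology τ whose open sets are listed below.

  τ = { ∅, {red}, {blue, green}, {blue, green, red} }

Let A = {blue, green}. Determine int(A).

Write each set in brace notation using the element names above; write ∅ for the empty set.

{blue, green}

opens ⊆ A: ∅, {blue, green}; union → int = {blue, green}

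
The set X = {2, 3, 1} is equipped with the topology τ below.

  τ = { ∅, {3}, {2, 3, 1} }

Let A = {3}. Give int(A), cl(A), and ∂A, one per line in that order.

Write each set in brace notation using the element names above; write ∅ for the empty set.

int(A) = {3}
cl(A)  = {2, 3, 1}
∂A     = {2, 1}

opens ⊆ A: ∅, {3}; union → int = {3}
complement {2, 1}; its interior ∅; cl(A) = X∖∅ = {2, 3, 1}
boundary = {2, 3, 1} ∖ {3} = {2, 1}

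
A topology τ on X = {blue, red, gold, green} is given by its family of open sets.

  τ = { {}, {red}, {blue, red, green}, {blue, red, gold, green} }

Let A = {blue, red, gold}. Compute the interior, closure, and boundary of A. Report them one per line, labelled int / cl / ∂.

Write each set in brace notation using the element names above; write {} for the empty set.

U open, U⊆A: {}, {red}. int(A) = ⋃ = {red}
X∖A={green}, int(X∖A)={}, hence cl(A)={blue, red, gold, green}
∂A: remove int from cl → {blue, gold, green}

int(A) = {red}
cl(A)  = {blue, red, gold, green}
∂A     = {blue, gold, green}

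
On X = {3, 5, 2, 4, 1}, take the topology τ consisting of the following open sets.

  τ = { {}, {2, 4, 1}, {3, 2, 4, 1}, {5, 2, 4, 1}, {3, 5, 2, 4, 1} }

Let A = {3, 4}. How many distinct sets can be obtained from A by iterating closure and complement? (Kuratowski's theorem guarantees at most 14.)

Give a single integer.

complement {5, 2, 1}; its interior {}; cl(A) = X∖{} = {3, 5, 2, 4, 1}
With k = closure, c = complement:
  1. A     = {3, 4}
  2. kA    = {3, 5, 2, 4, 1}
  3. cA    = {5, 2, 1}
  4. ckA   = {}
k, c of each give nothing new

4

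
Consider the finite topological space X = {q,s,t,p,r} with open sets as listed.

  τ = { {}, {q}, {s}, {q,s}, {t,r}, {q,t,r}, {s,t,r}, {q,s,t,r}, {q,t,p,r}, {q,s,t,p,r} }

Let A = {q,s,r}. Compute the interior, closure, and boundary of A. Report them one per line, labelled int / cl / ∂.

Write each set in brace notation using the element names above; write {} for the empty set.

opens ⊆ A: {}, {q}, {s}, {q,s}; union → int = {q,s}
complement {t,p}; its interior {}; cl(A) = X∖{} = {q,s,t,p,r}
boundary = {q,s,t,p,r} ∖ {q,s} = {t,p,r}

int(A) = {q,s}
cl(A)  = {q,s,t,p,r}
∂A     = {t,p,r}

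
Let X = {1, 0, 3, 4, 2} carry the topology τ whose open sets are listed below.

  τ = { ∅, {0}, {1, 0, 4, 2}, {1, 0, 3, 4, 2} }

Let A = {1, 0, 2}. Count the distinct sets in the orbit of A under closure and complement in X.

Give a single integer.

closure: X∖int(X∖A) = X∖∅ = {1, 0, 3, 4, 2}
Let k=closure and c=complement:
  1. A     = {1, 0, 2}
  2. kA    = {1, 0, 3, 4, 2}
  3. cA    = {3, 4}
  4. ckA   = ∅
  5. kcA   = {1, 3, 4, 2}
  6. ckcA  = {0}
— saturated at 6

6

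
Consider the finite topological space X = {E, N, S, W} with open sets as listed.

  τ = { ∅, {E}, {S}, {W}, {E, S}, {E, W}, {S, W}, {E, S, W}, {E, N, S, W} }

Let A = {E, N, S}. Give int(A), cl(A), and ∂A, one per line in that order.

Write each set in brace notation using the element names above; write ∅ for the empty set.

int(A) = {E, S}
cl(A)  = {E, N, S}
∂A     = {N}

U open, U⊆A: ∅, {S}, {E}, {E, S}. int(A) = ⋃ = {E, S}
X∖A={W}, int(X∖A)={W}, hence cl(A)={E, N, S}
∂A: remove int from cl → {N}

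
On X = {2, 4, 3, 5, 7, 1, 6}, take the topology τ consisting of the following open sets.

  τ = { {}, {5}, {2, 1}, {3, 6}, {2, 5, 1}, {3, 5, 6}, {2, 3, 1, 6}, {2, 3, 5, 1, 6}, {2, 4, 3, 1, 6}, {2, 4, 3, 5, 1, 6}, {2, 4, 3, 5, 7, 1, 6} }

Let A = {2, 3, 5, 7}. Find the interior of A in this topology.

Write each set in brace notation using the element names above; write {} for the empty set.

U open, U⊆A: {}, {5}. int(A) = ⋃ = {5}

{5}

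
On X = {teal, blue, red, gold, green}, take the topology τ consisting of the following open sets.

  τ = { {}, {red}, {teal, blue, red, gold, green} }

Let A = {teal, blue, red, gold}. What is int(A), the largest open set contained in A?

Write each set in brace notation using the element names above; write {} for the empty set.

opens ⊆ A: {}, {red}; union → int = {red}

{red}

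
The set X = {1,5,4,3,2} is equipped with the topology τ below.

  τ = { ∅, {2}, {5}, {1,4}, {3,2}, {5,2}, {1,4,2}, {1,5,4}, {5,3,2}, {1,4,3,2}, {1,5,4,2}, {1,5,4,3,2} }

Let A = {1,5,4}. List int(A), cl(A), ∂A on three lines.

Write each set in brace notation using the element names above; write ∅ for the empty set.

int(A) = {1,5,4}
cl(A)  = {1,5,4}
∂A     = ∅

U open, U⊆A: ∅, {5}, {1,4}, {1,5,4}. int(A) = ⋃ = {1,5,4}
X∖A={3,2}, int(X∖A)={3,2}, hence cl(A)={1,5,4}
∂A: remove int from cl → ∅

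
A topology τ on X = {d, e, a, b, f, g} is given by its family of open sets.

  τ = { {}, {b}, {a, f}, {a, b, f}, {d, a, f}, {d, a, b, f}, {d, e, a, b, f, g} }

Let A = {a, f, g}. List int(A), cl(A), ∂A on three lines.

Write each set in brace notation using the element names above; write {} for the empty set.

U open, U⊆A: {}, {a, f}. int(A) = ⋃ = {a, f}
X∖A={d, e, b}, int(X∖A)={b}, hence cl(A)={d, e, a, f, g}
∂A: remove int from cl → {d, e, g}

int(A) = {a, f}
cl(A)  = {d, e, a, f, g}
∂A     = {d, e, g}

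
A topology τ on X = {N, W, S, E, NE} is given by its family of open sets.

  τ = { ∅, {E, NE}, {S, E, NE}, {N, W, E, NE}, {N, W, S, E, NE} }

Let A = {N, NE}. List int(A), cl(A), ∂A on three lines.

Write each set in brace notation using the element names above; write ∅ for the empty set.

opens ⊆ A: ∅; union → int = ∅
complement {W, S, E}; its interior ∅; cl(A) = X∖∅ = {N, W, S, E, NE}
boundary = {N, W, S, E, NE} ∖ ∅ = {N, W, S, E, NE}

int(A) = ∅
cl(A)  = {N, W, S, E, NE}
∂A     = {N, W, S, E, NE}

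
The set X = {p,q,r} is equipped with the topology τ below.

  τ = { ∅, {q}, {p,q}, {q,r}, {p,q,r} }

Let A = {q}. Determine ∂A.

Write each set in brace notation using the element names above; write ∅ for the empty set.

{p,r}

opens ⊆ A: ∅, {q}; union → int = {q}
complement {p,r}; its interior ∅; cl(A) = X∖∅ = {p,q,r}
boundary = {p,q,r} ∖ {q} = {p,r}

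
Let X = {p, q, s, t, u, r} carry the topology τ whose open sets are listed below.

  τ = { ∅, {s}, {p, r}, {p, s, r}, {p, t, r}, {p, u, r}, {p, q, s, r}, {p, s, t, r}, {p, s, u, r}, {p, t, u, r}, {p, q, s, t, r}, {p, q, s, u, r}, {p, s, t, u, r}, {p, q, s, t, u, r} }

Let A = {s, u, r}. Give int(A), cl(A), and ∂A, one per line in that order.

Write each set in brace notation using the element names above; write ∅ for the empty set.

open subsets of A: ∅, {s}; so int(A) = {s}
closure: X∖int(X∖A) = X∖∅ = {p, q, s, t, u, r}
∂A = {p, q, s, t, u, r} minus {s} = {p, q, t, u, r}

int(A) = {s}
cl(A)  = {p, q, s, t, u, r}
∂A     = {p, q, t, u, r}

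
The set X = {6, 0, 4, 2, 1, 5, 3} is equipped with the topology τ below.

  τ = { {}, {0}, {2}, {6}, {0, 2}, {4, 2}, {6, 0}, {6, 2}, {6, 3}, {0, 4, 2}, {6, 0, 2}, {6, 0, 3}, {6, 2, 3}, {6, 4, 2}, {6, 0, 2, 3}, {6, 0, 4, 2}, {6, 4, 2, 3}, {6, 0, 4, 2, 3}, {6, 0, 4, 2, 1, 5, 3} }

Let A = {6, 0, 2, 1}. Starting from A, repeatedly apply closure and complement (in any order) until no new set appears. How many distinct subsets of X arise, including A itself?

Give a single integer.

closure: X∖int(X∖A) = X∖{} = {6, 0, 4, 2, 1, 5, 3}
Let k=closure and c=complement:
  1. A     = {6, 0, 2, 1}
  2. kA    = {6, 0, 4, 2, 1, 5, 3}
  3. cA    = {4, 5, 3}
  4. ckA   = {}
  5. kcA   = {4, 1, 5, 3}
  6. ckcA  = {6, 0, 2}
— saturated at 6

6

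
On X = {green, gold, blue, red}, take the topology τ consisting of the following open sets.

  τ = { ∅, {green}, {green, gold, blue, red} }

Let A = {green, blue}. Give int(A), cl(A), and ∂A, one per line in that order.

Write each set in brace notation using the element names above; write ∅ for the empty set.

U open, U⊆A: ∅, {green}. int(A) = ⋃ = {green}
X∖A={gold, red}, int(X∖A)=∅, hence cl(A)={green, gold, blue, red}
∂A: remove int from cl → {gold, blue, red}

int(A) = {green}
cl(A)  = {green, gold, blue, red}
∂A     = {gold, blue, red}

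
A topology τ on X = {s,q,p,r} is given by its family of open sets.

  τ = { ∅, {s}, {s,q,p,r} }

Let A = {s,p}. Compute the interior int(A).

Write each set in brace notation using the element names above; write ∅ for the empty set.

{s}

U open, U⊆A: ∅, {s}. int(A) = ⋃ = {s}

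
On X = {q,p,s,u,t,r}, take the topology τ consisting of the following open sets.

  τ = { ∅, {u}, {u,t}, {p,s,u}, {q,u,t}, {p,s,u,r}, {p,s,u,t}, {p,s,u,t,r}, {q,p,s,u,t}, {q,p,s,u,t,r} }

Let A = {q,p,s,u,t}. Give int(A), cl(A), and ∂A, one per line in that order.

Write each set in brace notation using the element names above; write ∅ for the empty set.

int(A) = {q,p,s,u,t}
cl(A)  = {q,p,s,u,t,r}
∂A     = {r}

open subsets of A: ∅, {u}, {u,t}, {q,u,t}, {p,s,u}, {p,s,u,t}, {q,p,s,u,t}; so int(A) = {q,p,s,u,t}
closure: X∖int(X∖A) = X∖∅ = {q,p,s,u,t,r}
∂A = {q,p,s,u,t,r} minus {q,p,s,u,t} = {r}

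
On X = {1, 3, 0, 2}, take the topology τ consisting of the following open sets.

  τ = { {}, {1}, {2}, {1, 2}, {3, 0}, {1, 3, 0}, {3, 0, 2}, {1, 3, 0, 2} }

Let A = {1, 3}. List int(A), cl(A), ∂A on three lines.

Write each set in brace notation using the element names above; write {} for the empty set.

int(A) = {1}
cl(A)  = {1, 3, 0}
∂A     = {3, 0}

U open, U⊆A: {}, {1}. int(A) = ⋃ = {1}
X∖A={0, 2}, int(X∖A)={2}, hence cl(A)={1, 3, 0}
∂A: remove int from cl → {3, 0}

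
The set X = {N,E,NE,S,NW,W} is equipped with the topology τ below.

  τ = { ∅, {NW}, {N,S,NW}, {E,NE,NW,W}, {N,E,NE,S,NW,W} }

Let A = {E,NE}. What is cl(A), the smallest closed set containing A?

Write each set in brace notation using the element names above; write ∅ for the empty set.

cl via duality: int({N,S,NW,W}) = {N,S,NW}, so X∖{N,S,NW} = {E,NE,W}

{E,NE,W}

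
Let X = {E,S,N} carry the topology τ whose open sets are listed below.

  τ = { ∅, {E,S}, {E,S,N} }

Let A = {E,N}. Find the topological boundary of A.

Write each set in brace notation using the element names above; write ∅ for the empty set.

opens ⊆ A: ∅; union → int = ∅
complement {S}; its interior ∅; cl(A) = X∖∅ = {E,S,N}
boundary = {E,S,N} ∖ ∅ = {E,S,N}

{E,S,N}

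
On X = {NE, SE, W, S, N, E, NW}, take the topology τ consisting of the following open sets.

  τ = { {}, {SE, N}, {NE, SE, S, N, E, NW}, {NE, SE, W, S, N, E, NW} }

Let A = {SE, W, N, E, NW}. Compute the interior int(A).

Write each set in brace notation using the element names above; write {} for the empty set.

U open, U⊆A: {}, {SE, N}. int(A) = ⋃ = {SE, N}

{SE, N}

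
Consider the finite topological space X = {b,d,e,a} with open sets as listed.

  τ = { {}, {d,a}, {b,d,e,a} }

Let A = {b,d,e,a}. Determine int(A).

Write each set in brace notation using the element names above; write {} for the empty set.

{b,d,e,a}

opens ⊆ A: {}, {d,a}, {b,d,e,a}; union → int = {b,d,e,a}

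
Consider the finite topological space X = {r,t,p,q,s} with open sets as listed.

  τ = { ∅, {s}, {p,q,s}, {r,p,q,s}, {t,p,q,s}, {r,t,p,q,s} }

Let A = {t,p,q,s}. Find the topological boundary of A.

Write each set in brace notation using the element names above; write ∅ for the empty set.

interior: largest open inside A is {t,p,q,s} (from ∅, {s}, {p,q,s}, {t,p,q,s})
cl via duality: int({r}) = ∅, so X∖∅ = {r,t,p,q,s}
cl∖int = {r}

{r}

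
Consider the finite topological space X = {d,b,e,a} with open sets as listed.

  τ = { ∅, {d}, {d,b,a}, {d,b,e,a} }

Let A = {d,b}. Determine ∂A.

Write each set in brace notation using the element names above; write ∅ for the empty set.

{b,e,a}

open subsets of A: ∅, {d}; so int(A) = {d}
closure: X∖int(X∖A) = X∖∅ = {d,b,e,a}
∂A = {d,b,e,a} minus {d} = {b,e,a}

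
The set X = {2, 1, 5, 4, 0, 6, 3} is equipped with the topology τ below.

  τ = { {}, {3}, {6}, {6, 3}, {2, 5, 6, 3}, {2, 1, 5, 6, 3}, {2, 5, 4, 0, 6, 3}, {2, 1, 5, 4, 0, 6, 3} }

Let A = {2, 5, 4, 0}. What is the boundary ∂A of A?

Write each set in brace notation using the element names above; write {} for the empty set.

{2, 1, 5, 4, 0}

opens ⊆ A: {}; union → int = {}
complement {1, 6, 3}; its interior {6, 3}; cl(A) = X∖{6, 3} = {2, 1, 5, 4, 0}
boundary = {2, 1, 5, 4, 0} ∖ {} = {2, 1, 5, 4, 0}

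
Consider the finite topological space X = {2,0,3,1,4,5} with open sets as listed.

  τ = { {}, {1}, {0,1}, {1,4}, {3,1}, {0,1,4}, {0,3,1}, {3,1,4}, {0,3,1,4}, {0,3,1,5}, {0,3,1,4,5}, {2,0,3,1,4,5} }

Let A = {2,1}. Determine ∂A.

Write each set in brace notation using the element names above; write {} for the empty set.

{2,0,3,4,5}

U open, U⊆A: {}, {1}. int(A) = ⋃ = {1}
X∖A={0,3,4,5}, int(X∖A)={}, hence cl(A)={2,0,3,1,4,5}
∂A: remove int from cl → {2,0,3,4,5}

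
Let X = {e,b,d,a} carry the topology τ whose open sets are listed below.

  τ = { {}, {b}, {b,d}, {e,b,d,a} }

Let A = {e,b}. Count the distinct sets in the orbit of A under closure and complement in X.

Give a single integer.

6

X∖A={d,a}, int(X∖A)={}, hence cl(A)={e,b,d,a}
Orbit (k=closure, c=complement):
  1. A     = {e,b}
  2. kA    = {e,b,d,a}
  3. cA    = {d,a}
  4. ckA   = {}
  5. kcA   = {e,d,a}
  6. ckcA  = {b}
(closed under both — stop)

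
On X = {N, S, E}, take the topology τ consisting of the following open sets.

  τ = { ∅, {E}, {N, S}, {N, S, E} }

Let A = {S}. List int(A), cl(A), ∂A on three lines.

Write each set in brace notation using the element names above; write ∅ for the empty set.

U open, U⊆A: ∅. int(A) = ⋃ = ∅
X∖A={N, E}, int(X∖A)={E}, hence cl(A)={N, S}
∂A: remove int from cl → {N, S}

int(A) = ∅
cl(A)  = {N, S}
∂A     = {N, S}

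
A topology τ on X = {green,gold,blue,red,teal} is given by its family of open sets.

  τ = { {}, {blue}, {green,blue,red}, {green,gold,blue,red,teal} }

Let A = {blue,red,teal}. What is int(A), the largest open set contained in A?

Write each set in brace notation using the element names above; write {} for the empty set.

{blue}

U open, U⊆A: {}, {blue}. int(A) = ⋃ = {blue}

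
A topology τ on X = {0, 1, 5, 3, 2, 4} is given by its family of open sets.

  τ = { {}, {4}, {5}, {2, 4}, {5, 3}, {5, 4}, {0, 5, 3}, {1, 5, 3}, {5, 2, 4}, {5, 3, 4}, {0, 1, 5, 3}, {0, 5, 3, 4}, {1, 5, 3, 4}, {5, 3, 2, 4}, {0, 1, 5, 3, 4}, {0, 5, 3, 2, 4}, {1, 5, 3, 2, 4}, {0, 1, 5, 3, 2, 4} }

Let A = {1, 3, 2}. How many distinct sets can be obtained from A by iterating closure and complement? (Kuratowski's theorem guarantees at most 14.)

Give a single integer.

cl via duality: int({0, 5, 4}) = {5, 4}, so X∖{5, 4} = {0, 1, 3, 2}
Write k for closure, c for complement:
  1. A     = {1, 3, 2}
  2. kA    = {0, 1, 3, 2}
  3. cA    = {0, 5, 4}
  4. ckA   = {5, 4}
  5. kcA   = {0, 1, 5, 3, 2, 4}
  6. ckcA  = {}
applying k or c yields no new set

6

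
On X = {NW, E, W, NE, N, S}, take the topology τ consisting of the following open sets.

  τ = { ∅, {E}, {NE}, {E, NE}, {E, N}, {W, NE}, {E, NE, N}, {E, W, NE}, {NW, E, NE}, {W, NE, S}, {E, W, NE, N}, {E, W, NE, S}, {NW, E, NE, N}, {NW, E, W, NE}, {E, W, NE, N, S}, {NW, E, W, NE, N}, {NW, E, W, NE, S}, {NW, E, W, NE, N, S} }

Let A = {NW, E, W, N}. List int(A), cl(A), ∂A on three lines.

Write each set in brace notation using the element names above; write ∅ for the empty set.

open subsets of A: ∅, {E}, {E, N}; so int(A) = {E, N}
closure: X∖int(X∖A) = X∖{NE} = {NW, E, W, N, S}
∂A = {NW, E, W, N, S} minus {E, N} = {NW, W, S}

int(A) = {E, N}
cl(A)  = {NW, E, W, N, S}
∂A     = {NW, W, S}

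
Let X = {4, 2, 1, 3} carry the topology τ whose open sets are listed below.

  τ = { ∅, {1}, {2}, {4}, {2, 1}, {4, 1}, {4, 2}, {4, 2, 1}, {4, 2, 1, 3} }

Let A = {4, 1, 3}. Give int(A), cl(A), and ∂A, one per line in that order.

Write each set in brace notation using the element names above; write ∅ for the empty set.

int(A) = {4, 1}
cl(A)  = {4, 1, 3}
∂A     = {3}

U open, U⊆A: ∅, {4}, {1}, {4, 1}. int(A) = ⋃ = {4, 1}
X∖A={2}, int(X∖A)={2}, hence cl(A)={4, 1, 3}
∂A: remove int from cl → {3}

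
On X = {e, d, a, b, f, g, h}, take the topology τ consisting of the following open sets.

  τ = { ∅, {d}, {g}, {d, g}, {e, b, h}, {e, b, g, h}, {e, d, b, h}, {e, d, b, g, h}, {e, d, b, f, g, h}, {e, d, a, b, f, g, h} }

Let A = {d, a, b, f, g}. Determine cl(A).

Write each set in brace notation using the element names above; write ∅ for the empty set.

closure: X∖int(X∖A) = X∖∅ = {e, d, a, b, f, g, h}

{e, d, a, b, f, g, h}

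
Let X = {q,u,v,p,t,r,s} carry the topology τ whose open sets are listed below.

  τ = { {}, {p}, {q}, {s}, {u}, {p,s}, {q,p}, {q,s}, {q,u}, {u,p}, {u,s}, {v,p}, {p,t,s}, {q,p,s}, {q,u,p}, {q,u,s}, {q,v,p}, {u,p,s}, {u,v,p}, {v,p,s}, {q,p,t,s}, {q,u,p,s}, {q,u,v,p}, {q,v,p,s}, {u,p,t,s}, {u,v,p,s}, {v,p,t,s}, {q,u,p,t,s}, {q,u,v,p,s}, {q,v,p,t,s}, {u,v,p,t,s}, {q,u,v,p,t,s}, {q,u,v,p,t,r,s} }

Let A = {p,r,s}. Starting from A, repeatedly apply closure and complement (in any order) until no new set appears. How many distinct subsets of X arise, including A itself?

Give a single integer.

closure: X∖int(X∖A) = X∖{q,u} = {v,p,t,r,s}
Let k=closure and c=complement:
  1. A     = {p,r,s}
  2. kA    = {v,p,t,r,s}
  3. cA    = {q,u,v,t}
  4. ckA   = {q,u}
  5. kcA   = {q,u,v,t,r}
  6. kckA  = {q,u,r}
  7. ckcA  = {p,s}
  8. ckckA = {v,p,t,s}
— saturated at 8

8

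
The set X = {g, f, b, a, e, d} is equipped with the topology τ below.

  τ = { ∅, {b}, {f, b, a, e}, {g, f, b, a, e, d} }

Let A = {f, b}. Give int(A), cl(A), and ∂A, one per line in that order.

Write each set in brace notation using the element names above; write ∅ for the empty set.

int(A) = {b}
cl(A)  = {g, f, b, a, e, d}
∂A     = {g, f, a, e, d}

opens ⊆ A: ∅, {b}; union → int = {b}
complement {g, a, e, d}; its interior ∅; cl(A) = X∖∅ = {g, f, b, a, e, d}
boundary = {g, f, b, a, e, d} ∖ {b} = {g, f, a, e, d}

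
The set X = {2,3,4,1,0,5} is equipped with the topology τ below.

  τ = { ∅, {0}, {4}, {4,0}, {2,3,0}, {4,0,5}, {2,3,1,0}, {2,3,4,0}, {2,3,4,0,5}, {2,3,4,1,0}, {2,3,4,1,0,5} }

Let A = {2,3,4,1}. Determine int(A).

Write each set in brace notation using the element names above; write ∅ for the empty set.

open subsets of A: ∅, {4}; so int(A) = {4}

{4}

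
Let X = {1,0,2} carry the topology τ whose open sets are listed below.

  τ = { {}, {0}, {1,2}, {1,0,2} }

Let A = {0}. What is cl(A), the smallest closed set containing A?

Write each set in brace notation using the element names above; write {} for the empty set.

cl via duality: int({1,2}) = {1,2}, so X∖{1,2} = {0}

{0}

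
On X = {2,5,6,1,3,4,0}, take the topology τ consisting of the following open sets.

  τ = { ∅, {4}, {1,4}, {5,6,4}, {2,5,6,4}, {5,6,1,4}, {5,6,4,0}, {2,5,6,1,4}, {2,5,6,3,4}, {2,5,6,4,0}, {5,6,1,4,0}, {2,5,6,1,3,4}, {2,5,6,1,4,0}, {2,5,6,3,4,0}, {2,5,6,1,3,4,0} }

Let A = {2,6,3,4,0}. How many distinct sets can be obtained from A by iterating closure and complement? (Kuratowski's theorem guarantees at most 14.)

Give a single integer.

6

complement {5,1}; its interior ∅; cl(A) = X∖∅ = {2,5,6,1,3,4,0}
With k = closure, c = complement:
  1. A     = {2,6,3,4,0}
  2. kA    = {2,5,6,1,3,4,0}
  3. cA    = {5,1}
  4. ckA   = ∅
  5. kcA   = {2,5,6,1,3,0}
  6. ckcA  = {4}
k, c of each give nothing new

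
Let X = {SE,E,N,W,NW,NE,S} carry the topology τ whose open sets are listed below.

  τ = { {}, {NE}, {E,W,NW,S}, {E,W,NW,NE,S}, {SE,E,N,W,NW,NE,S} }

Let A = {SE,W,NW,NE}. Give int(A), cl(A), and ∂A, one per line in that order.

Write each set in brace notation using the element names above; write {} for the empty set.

int(A) = {NE}
cl(A)  = {SE,E,N,W,NW,NE,S}
∂A     = {SE,E,N,W,NW,S}

interior: largest open inside A is {NE} (from {}, {NE})
cl via duality: int({E,N,S}) = {}, so X∖{} = {SE,E,N,W,NW,NE,S}
cl∖int = {SE,E,N,W,NW,S}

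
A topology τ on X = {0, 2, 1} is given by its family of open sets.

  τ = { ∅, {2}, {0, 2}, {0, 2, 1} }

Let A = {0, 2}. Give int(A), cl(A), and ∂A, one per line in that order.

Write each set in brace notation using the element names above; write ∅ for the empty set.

interior: largest open inside A is {0, 2} (from ∅, {2}, {0, 2})
cl via duality: int({1}) = ∅, so X∖∅ = {0, 2, 1}
cl∖int = {1}

int(A) = {0, 2}
cl(A)  = {0, 2, 1}
∂A     = {1}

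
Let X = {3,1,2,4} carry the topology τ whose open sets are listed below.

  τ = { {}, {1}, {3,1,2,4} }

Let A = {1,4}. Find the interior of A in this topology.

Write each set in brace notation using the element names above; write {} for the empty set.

open subsets of A: {}, {1}; so int(A) = {1}

{1}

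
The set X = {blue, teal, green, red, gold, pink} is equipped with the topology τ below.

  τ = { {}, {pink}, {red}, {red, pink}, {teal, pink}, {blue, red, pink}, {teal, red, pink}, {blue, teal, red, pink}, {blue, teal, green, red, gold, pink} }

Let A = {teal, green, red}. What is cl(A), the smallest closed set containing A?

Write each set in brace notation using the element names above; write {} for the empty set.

closure: X∖int(X∖A) = X∖{pink} = {blue, teal, green, red, gold}

{blue, teal, green, red, gold}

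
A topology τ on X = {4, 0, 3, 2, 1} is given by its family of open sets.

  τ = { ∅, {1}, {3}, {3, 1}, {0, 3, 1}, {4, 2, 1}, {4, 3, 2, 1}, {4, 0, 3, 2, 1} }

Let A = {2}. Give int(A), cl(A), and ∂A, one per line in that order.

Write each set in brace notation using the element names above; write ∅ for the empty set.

int(A) = ∅
cl(A)  = {4, 2}
∂A     = {4, 2}

U open, U⊆A: ∅. int(A) = ⋃ = ∅
X∖A={4, 0, 3, 1}, int(X∖A)={0, 3, 1}, hence cl(A)={4, 2}
∂A: remove int from cl → {4, 2}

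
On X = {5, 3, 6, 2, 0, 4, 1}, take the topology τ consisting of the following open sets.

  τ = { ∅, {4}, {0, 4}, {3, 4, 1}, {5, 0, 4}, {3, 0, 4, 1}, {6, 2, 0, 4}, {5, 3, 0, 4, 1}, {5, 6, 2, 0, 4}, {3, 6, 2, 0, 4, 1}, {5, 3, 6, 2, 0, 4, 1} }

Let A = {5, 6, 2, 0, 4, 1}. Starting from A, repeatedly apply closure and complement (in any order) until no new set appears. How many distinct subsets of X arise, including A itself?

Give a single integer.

6

closure: X∖int(X∖A) = X∖∅ = {5, 3, 6, 2, 0, 4, 1}
Let k=closure and c=complement:
  1. A     = {5, 6, 2, 0, 4, 1}
  2. kA    = {5, 3, 6, 2, 0, 4, 1}
  3. cA    = {3}
  4. ckA   = ∅
  5. kcA   = {3, 1}
  6. ckcA  = {5, 6, 2, 0, 4}
— saturated at 6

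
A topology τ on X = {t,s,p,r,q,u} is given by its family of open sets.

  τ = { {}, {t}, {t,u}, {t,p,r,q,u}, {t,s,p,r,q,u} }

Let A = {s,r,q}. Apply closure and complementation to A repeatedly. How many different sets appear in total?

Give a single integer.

complement {t,p,u}; its interior {t,u}; cl(A) = X∖{t,u} = {s,p,r,q}
With k = closure, c = complement:
  1. A     = {s,r,q}
  2. kA    = {s,p,r,q}
  3. cA    = {t,p,u}
  4. ckA   = {t,u}
  5. kcA   = {t,s,p,r,q,u}
  6. ckcA  = {}
k, c of each give nothing new

6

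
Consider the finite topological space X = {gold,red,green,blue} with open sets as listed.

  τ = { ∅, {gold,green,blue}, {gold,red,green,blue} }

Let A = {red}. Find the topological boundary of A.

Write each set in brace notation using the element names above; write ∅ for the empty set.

{red}

interior: largest open inside A is ∅ (from ∅)
cl via duality: int({gold,green,blue}) = {gold,green,blue}, so X∖{gold,green,blue} = {red}
cl∖int = {red}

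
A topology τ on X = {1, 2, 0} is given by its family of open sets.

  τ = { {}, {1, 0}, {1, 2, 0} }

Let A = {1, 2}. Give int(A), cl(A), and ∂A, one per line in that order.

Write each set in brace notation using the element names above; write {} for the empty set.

int(A) = {}
cl(A)  = {1, 2, 0}
∂A     = {1, 2, 0}

U open, U⊆A: {}. int(A) = ⋃ = {}
X∖A={0}, int(X∖A)={}, hence cl(A)={1, 2, 0}
∂A: remove int from cl → {1, 2, 0}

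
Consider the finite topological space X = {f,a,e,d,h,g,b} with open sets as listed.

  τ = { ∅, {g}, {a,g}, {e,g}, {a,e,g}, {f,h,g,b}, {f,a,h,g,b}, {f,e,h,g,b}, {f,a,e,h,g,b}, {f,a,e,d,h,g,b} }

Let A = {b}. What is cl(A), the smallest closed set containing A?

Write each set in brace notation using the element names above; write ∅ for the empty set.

{f,d,h,b}

cl via duality: int({f,a,e,d,h,g}) = {a,e,g}, so X∖{a,e,g} = {f,d,h,b}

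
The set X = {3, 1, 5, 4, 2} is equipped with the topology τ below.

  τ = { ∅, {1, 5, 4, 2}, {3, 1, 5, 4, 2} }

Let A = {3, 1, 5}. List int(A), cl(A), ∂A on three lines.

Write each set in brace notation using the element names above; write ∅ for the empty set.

open subsets of A: ∅; so int(A) = ∅
closure: X∖int(X∖A) = X∖∅ = {3, 1, 5, 4, 2}
∂A = {3, 1, 5, 4, 2} minus ∅ = {3, 1, 5, 4, 2}

int(A) = ∅
cl(A)  = {3, 1, 5, 4, 2}
∂A     = {3, 1, 5, 4, 2}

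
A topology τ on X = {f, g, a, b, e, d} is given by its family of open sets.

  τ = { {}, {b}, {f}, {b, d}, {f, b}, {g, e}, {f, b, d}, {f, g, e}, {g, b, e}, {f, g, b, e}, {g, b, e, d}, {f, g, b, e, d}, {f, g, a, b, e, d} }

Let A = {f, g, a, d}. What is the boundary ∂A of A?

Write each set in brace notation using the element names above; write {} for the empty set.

U open, U⊆A: {}, {f}. int(A) = ⋃ = {f}
X∖A={b, e}, int(X∖A)={b}, hence cl(A)={f, g, a, e, d}
∂A: remove int from cl → {g, a, e, d}

{g, a, e, d}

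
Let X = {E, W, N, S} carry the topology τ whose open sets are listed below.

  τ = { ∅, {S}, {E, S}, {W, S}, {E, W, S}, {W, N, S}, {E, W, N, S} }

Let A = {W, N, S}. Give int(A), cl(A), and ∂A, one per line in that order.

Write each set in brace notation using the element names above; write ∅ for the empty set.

open subsets of A: ∅, {S}, {W, S}, {W, N, S}; so int(A) = {W, N, S}
closure: X∖int(X∖A) = X∖∅ = {E, W, N, S}
∂A = {E, W, N, S} minus {W, N, S} = {E}

int(A) = {W, N, S}
cl(A)  = {E, W, N, S}
∂A     = {E}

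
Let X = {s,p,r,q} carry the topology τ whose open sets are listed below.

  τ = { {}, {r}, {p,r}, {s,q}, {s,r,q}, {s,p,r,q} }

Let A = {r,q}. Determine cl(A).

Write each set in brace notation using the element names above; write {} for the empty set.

X∖A={s,p}, int(X∖A)={}, hence cl(A)={s,p,r,q}

{s,p,r,q}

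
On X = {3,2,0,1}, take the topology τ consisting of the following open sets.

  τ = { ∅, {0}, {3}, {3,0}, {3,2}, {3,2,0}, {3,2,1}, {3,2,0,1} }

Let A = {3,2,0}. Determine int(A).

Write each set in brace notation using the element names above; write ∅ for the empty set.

{3,2,0}

U open, U⊆A: ∅, {0}, {3}, {3,0}, {3,2}, {3,2,0}. int(A) = ⋃ = {3,2,0}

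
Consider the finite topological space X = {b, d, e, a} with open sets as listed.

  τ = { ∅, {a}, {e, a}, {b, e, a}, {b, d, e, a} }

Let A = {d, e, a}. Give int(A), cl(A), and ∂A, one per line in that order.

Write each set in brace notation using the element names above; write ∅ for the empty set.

int(A) = {e, a}
cl(A)  = {b, d, e, a}
∂A     = {b, d}

U open, U⊆A: ∅, {a}, {e, a}. int(A) = ⋃ = {e, a}
X∖A={b}, int(X∖A)=∅, hence cl(A)={b, d, e, a}
∂A: remove int from cl → {b, d}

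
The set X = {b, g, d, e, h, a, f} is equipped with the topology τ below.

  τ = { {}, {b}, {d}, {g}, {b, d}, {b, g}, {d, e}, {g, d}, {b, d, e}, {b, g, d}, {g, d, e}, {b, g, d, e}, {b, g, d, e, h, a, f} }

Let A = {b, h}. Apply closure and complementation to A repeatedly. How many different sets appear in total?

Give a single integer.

6

closure: X∖int(X∖A) = X∖{g, d, e} = {b, h, a, f}
Let k=closure and c=complement:
  1. A     = {b, h}
  2. kA    = {b, h, a, f}
  3. cA    = {g, d, e, a, f}
  4. ckA   = {g, d, e}
  5. kcA   = {g, d, e, h, a, f}
  6. ckcA  = {b}
— saturated at 6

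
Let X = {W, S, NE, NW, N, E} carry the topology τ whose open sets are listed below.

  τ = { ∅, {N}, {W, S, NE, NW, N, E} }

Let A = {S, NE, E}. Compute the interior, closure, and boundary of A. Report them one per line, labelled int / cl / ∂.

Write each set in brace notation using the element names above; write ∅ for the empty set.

U open, U⊆A: ∅. int(A) = ⋃ = ∅
X∖A={W, NW, N}, int(X∖A)={N}, hence cl(A)={W, S, NE, NW, E}
∂A: remove int from cl → {W, S, NE, NW, E}

int(A) = ∅
cl(A)  = {W, S, NE, NW, E}
∂A     = {W, S, NE, NW, E}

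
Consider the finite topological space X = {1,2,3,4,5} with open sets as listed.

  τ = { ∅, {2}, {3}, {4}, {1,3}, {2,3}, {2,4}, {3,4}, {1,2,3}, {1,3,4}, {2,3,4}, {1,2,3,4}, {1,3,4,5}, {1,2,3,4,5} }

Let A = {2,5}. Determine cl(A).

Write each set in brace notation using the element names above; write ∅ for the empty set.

cl via duality: int({1,3,4}) = {1,3,4}, so X∖{1,3,4} = {2,5}

{2,5}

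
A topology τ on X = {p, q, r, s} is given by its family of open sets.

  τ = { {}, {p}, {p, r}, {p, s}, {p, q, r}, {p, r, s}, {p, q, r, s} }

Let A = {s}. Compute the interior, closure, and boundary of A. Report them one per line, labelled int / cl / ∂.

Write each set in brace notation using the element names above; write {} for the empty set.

int(A) = {}
cl(A)  = {s}
∂A     = {s}

interior: largest open inside A is {} (from {})
cl via duality: int({p, q, r}) = {p, q, r}, so X∖{p, q, r} = {s}
cl∖int = {s}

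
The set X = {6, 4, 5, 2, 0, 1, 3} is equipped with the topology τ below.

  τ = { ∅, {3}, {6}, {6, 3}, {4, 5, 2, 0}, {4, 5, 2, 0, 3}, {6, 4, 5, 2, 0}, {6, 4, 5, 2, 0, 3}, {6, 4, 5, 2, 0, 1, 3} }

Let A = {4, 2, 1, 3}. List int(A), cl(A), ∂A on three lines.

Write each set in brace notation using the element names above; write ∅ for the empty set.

int(A) = {3}
cl(A)  = {4, 5, 2, 0, 1, 3}
∂A     = {4, 5, 2, 0, 1}

opens ⊆ A: ∅, {3}; union → int = {3}
complement {6, 5, 0}; its interior {6}; cl(A) = X∖{6} = {4, 5, 2, 0, 1, 3}
boundary = {4, 5, 2, 0, 1, 3} ∖ {3} = {4, 5, 2, 0, 1}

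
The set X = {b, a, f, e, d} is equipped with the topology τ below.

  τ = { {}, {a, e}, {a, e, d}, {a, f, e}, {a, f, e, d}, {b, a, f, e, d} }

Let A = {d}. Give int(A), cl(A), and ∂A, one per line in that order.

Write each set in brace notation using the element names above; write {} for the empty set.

int(A) = {}
cl(A)  = {b, d}
∂A     = {b, d}

open subsets of A: {}; so int(A) = {}
closure: X∖int(X∖A) = X∖{a, f, e} = {b, d}
∂A = {b, d} minus {} = {b, d}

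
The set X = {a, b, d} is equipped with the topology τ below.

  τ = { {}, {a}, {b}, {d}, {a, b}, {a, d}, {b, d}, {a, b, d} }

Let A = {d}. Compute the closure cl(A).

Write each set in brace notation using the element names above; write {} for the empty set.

cl via duality: int({a, b}) = {a, b}, so X∖{a, b} = {d}

{d}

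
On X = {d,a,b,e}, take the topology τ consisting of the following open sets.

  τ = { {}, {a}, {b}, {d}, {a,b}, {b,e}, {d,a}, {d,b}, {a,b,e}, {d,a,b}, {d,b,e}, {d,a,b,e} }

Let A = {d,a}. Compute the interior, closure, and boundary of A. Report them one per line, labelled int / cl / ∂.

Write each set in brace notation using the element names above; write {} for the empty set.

int(A) = {d,a}
cl(A)  = {d,a}
∂A     = {}

interior: largest open inside A is {d,a} (from {}, {d}, {a}, {d,a})
cl via duality: int({b,e}) = {b,e}, so X∖{b,e} = {d,a}
cl∖int = {}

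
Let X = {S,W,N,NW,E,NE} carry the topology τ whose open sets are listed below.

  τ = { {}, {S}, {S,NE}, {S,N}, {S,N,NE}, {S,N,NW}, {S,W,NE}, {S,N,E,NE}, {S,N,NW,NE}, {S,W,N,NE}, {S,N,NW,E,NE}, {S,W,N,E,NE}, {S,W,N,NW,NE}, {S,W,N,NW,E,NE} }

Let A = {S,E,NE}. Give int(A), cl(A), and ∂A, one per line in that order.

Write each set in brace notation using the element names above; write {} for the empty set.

int(A) = {S,NE}
cl(A)  = {S,W,N,NW,E,NE}
∂A     = {W,N,NW,E}

interior: largest open inside A is {S,NE} (from {}, {S}, {S,NE})
cl via duality: int({W,N,NW}) = {}, so X∖{} = {S,W,N,NW,E,NE}
cl∖int = {W,N,NW,E}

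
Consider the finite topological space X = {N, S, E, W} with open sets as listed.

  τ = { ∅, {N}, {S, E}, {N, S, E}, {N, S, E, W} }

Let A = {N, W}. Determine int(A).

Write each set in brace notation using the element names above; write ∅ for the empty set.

{N}

interior: largest open inside A is {N} (from ∅, {N})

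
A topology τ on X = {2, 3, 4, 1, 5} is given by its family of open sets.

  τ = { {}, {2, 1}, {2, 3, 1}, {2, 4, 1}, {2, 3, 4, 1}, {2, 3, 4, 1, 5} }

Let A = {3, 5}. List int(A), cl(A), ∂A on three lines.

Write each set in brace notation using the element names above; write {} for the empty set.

interior: largest open inside A is {} (from {})
cl via duality: int({2, 4, 1}) = {2, 4, 1}, so X∖{2, 4, 1} = {3, 5}
cl∖int = {3, 5}

int(A) = {}
cl(A)  = {3, 5}
∂A     = {3, 5}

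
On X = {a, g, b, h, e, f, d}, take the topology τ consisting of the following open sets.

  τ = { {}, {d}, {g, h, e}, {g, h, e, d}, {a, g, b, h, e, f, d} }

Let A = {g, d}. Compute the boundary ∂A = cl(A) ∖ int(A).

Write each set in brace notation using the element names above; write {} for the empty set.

{a, g, b, h, e, f}

U open, U⊆A: {}, {d}. int(A) = ⋃ = {d}
X∖A={a, b, h, e, f}, int(X∖A)={}, hence cl(A)={a, g, b, h, e, f, d}
∂A: remove int from cl → {a, g, b, h, e, f}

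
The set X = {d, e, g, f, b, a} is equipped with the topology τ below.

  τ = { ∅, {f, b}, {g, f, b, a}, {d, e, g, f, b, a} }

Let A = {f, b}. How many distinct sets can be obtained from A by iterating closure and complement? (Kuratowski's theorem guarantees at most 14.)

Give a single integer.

complement {d, e, g, a}; its interior ∅; cl(A) = X∖∅ = {d, e, g, f, b, a}
With k = closure, c = complement:
  1. A     = {f, b}
  2. kA    = {d, e, g, f, b, a}
  3. cA    = {d, e, g, a}
  4. ckA   = ∅
k, c of each give nothing new

4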